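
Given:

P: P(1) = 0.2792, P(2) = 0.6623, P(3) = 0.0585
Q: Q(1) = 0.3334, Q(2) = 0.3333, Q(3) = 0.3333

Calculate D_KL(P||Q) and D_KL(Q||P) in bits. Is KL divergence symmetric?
D_KL(P||Q) = 0.4378 bits, D_KL(Q||P) = 0.5918 bits. No, KL divergence is not symmetric.

D_KL(P||Q) = Σ P(x) log₂(P(x)/Q(x))

Computing term by term:
  P(1)·log₂(P(1)/Q(1)) = 0.2792·log₂(0.2792/0.3334) = -0.07146
  P(2)·log₂(P(2)/Q(2)) = 0.6623·log₂(0.6623/0.3333) = 0.65612
  P(3)·log₂(P(3)/Q(3)) = 0.0585·log₂(0.0585/0.3333) = -0.14685

D_KL(P||Q) = -0.07146 + 0.65612 - 0.14685 = 0.43781 ≈ 0.4378 bits

D_KL(Q||P) = Σ Q(x) log₂(Q(x)/P(x))

Computing term by term:
  Q(1)·log₂(Q(1)/P(1)) = 0.3334·log₂(0.3334/0.2792) = 0.08534
  Q(2)·log₂(Q(2)/P(2)) = 0.3333·log₂(0.3333/0.6623) = -0.33019
  Q(3)·log₂(Q(3)/P(3)) = 0.3333·log₂(0.3333/0.0585) = 0.83669

D_KL(Q||P) = 0.08534 - 0.33019 + 0.83669 = 0.59184 ≈ 0.5918 bits

These are NOT equal (difference: 0.1540 bits). KL divergence is asymmetric: D_KL(P||Q) ≠ D_KL(Q||P) in general.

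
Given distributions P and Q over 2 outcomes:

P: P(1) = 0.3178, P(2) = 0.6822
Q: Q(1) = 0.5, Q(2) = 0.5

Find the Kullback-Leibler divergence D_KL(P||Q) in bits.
0.0980 bits

D_KL(P||Q) = Σ P(x) log₂(P(x)/Q(x))

Computing term by term:
  P(1)·log₂(P(1)/Q(1)) = 0.3178·log₂(0.3178/0.5) = -0.20778
  P(2)·log₂(P(2)/Q(2)) = 0.6822·log₂(0.6822/0.5) = 0.30581

D_KL(P||Q) = -0.20778 + 0.30581 = 0.09803 ≈ 0.0980 bits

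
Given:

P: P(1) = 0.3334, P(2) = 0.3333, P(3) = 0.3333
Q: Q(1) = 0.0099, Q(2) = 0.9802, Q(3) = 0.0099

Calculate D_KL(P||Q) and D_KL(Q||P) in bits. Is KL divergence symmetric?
D_KL(P||Q) = 2.8638 bits, D_KL(Q||P) = 1.4250 bits. No, KL divergence is not symmetric.

D_KL(P||Q) = Σ P(x) log₂(P(x)/Q(x))

Computing term by term:
  P(1)·log₂(P(1)/Q(1)) = 0.3334·log₂(0.3334/0.0099) = 1.69157
  P(2)·log₂(P(2)/Q(2)) = 0.3333·log₂(0.3333/0.9802) = -0.51870
  P(3)·log₂(P(3)/Q(3)) = 0.3333·log₂(0.3333/0.0099) = 1.69091

D_KL(P||Q) = 1.69157 - 0.51870 + 1.69091 = 2.86378 ≈ 2.8638 bits

D_KL(Q||P) = Σ Q(x) log₂(Q(x)/P(x))

Computing term by term:
  Q(1)·log₂(Q(1)/P(1)) = 0.0099·log₂(0.0099/0.3334) = -0.05023
  Q(2)·log₂(Q(2)/P(2)) = 0.9802·log₂(0.9802/0.3333) = 1.52544
  Q(3)·log₂(Q(3)/P(3)) = 0.0099·log₂(0.0099/0.3333) = -0.05023

D_KL(Q||P) = -0.05023 + 1.52544 - 0.05023 = 1.42498 ≈ 1.4250 bits

These are NOT equal (difference: 1.4388 bits). KL divergence is asymmetric: D_KL(P||Q) ≠ D_KL(Q||P) in general.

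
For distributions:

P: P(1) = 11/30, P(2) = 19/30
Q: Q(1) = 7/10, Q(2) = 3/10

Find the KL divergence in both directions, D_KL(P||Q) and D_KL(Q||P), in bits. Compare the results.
D_KL(P||Q) = 0.3407 bits, D_KL(Q||P) = 0.3296 bits. D_KL(P||Q) is larger than D_KL(Q||P) by 0.0111 bits; the two directions differ.

D_KL(P||Q) = Σ P(x) log₂(P(x)/Q(x))

Computing term by term:
  P(1)·log₂(P(1)/Q(1)) = (11/30)·log₂((11/30)/(7/10)) = -0.34206
  P(2)·log₂(P(2)/Q(2)) = (19/30)·log₂((19/30)/(3/10)) = 0.68273

D_KL(P||Q) = -0.34206 + 0.68273 = 0.34067 ≈ 0.3407 bits

D_KL(Q||P) = Σ Q(x) log₂(Q(x)/P(x))

Computing term by term:
  Q(1)·log₂(Q(1)/P(1)) = (7/10)·log₂((7/10)/(11/30)) = 0.65302
  Q(2)·log₂(Q(2)/P(2)) = (3/10)·log₂((3/10)/(19/30)) = -0.32340

D_KL(Q||P) = 0.65302 - 0.32340 = 0.32962 ≈ 0.3296 bits

These are NOT equal (difference: 0.0111 bits). KL divergence is asymmetric: D_KL(P||Q) ≠ D_KL(Q||P) in general.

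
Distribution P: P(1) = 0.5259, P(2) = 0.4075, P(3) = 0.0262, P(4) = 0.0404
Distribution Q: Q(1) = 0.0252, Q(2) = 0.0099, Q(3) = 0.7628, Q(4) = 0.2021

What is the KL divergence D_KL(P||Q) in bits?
4.2694 bits

D_KL(P||Q) = Σ P(x) log₂(P(x)/Q(x))

Computing term by term:
  P(1)·log₂(P(1)/Q(1)) = 0.5259·log₂(0.5259/0.0252) = 2.30517
  P(2)·log₂(P(2)/Q(2)) = 0.4075·log₂(0.4075/0.0099) = 2.18552
  P(3)·log₂(P(3)/Q(3)) = 0.0262·log₂(0.0262/0.7628) = -0.12743
  P(4)·log₂(P(4)/Q(4)) = 0.0404·log₂(0.0404/0.2021) = -0.09383

D_KL(P||Q) = 2.30517 + 2.18552 - 0.12743 - 0.09383 = 4.26943 ≈ 4.2694 bits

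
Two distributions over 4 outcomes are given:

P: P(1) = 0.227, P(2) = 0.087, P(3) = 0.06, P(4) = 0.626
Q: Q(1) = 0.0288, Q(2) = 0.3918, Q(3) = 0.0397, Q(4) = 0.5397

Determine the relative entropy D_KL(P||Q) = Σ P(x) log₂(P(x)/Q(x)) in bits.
0.6570 bits

D_KL(P||Q) = Σ P(x) log₂(P(x)/Q(x))

Computing term by term:
  P(1)·log₂(P(1)/Q(1)) = 0.227·log₂(0.227/0.0288) = 0.67613
  P(2)·log₂(P(2)/Q(2)) = 0.087·log₂(0.087/0.3918) = -0.18888
  P(3)·log₂(P(3)/Q(3)) = 0.06·log₂(0.06/0.0397) = 0.03575
  P(4)·log₂(P(4)/Q(4)) = 0.626·log₂(0.626/0.5397) = 0.13397

D_KL(P||Q) = 0.67613 - 0.18888 + 0.03575 + 0.13397 = 0.65697 ≈ 0.6570 bits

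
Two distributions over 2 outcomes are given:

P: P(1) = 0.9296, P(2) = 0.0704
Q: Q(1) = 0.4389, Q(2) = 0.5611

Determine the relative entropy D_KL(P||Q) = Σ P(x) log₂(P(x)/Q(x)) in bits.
0.7957 bits

D_KL(P||Q) = Σ P(x) log₂(P(x)/Q(x))

Computing term by term:
  P(1)·log₂(P(1)/Q(1)) = 0.9296·log₂(0.9296/0.4389) = 1.00649
  P(2)·log₂(P(2)/Q(2)) = 0.0704·log₂(0.0704/0.5611) = -0.21082

D_KL(P||Q) = 1.00649 - 0.21082 = 0.79567 ≈ 0.7957 bits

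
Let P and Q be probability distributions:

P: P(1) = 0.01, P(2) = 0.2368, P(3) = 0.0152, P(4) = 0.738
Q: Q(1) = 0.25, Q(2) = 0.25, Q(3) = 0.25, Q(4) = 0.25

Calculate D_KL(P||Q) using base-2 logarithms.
1.0262 bits

D_KL(P||Q) = Σ P(x) log₂(P(x)/Q(x))

Computing term by term:
  P(1)·log₂(P(1)/Q(1)) = 0.01·log₂(0.01/0.25) = -0.04644
  P(2)·log₂(P(2)/Q(2)) = 0.2368·log₂(0.2368/0.25) = -0.01853
  P(3)·log₂(P(3)/Q(3)) = 0.0152·log₂(0.0152/0.25) = -0.06140
  P(4)·log₂(P(4)/Q(4)) = 0.738·log₂(0.738/0.25) = 1.15253

D_KL(P||Q) = -0.04644 - 0.01853 - 0.06140 + 1.15253 = 1.02616 ≈ 1.0262 bits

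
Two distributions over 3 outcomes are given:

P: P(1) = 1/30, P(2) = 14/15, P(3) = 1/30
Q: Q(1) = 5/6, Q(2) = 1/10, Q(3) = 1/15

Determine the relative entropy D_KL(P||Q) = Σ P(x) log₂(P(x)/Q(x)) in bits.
2.8194 bits

D_KL(P||Q) = Σ P(x) log₂(P(x)/Q(x))

Computing term by term:
  P(1)·log₂(P(1)/Q(1)) = (1/30)·log₂((1/30)/(5/6)) = -0.15480
  P(2)·log₂(P(2)/Q(2)) = (14/15)·log₂((14/15)/(1/10)) = 3.00757
  P(3)·log₂(P(3)/Q(3)) = (1/30)·log₂((1/30)/(1/15)) = -0.03333

D_KL(P||Q) = -0.15480 + 3.00757 - 0.03333 = 2.81944 ≈ 2.8194 bits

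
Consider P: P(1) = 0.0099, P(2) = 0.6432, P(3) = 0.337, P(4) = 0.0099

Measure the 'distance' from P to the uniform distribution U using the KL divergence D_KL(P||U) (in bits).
0.9299 bits

U(i) = 1/4 for all i

D_KL(P||U) = Σ P(x) log₂(P(x) / (1/4))
           = Σ P(x) log₂(P(x)) + log₂(4)
           = log₂(4) - H(P)

H(P) = -Σ P(x) log₂(P(x)):
  -P(1)·log₂(P(1)) = -(0.0099)·log₂(0.0099) = 0.06592
  -P(2)·log₂(P(2)) = -(0.6432)·log₂(0.6432) = 0.40950
  -P(3)·log₂(P(3)) = -(0.337)·log₂(0.337) = 0.52881
  -P(4)·log₂(P(4)) = -(0.0099)·log₂(0.0099) = 0.06592
H(P) = 0.06592 + 0.40950 + 0.52881 + 0.06592 = 1.07015 bits

log₂(4) = 2.00000 bits

D_KL(P||U) = 2.00000 - 1.07015 = 0.92985 ≈ 0.9299 bits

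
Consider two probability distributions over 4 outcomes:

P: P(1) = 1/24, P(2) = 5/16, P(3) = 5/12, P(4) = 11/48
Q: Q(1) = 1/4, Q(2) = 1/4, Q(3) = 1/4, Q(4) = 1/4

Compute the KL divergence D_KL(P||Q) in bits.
0.2712 bits

D_KL(P||Q) = Σ P(x) log₂(P(x)/Q(x))

Computing term by term:
  P(1)·log₂(P(1)/Q(1)) = (1/24)·log₂((1/24)/(1/4)) = -0.10771
  P(2)·log₂(P(2)/Q(2)) = (5/16)·log₂((5/16)/(1/4)) = 0.10060
  P(3)·log₂(P(3)/Q(3)) = (5/12)·log₂((5/12)/(1/4)) = 0.30707
  P(4)·log₂(P(4)/Q(4)) = (11/48)·log₂((11/48)/(1/4)) = -0.02877

D_KL(P||Q) = -0.10771 + 0.10060 + 0.30707 - 0.02877 = 0.27119 ≈ 0.2712 bits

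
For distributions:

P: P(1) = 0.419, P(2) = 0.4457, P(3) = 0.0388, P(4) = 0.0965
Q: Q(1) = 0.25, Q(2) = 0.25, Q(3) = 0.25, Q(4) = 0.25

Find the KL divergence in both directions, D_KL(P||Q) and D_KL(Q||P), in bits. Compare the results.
D_KL(P||Q) = 0.4471 bits, D_KL(Q||P) = 0.6205 bits. D_KL(Q||P) is larger than D_KL(P||Q) by 0.1734 bits; the two directions differ.

D_KL(P||Q) = Σ P(x) log₂(P(x)/Q(x))

Computing term by term:
  P(1)·log₂(P(1)/Q(1)) = 0.419·log₂(0.419/0.25) = 0.31216
  P(2)·log₂(P(2)/Q(2)) = 0.4457·log₂(0.4457/0.25) = 0.37178
  P(3)·log₂(P(3)/Q(3)) = 0.0388·log₂(0.0388/0.25) = -0.10429
  P(4)·log₂(P(4)/Q(4)) = 0.0965·log₂(0.0965/0.25) = -0.13253

D_KL(P||Q) = 0.31216 + 0.37178 - 0.10429 - 0.13253 = 0.44712 ≈ 0.4471 bits

D_KL(Q||P) = Σ Q(x) log₂(Q(x)/P(x))

Computing term by term:
  Q(1)·log₂(Q(1)/P(1)) = 0.25·log₂(0.25/0.419) = -0.18626
  Q(2)·log₂(Q(2)/P(2)) = 0.25·log₂(0.25/0.4457) = -0.20854
  Q(3)·log₂(Q(3)/P(3)) = 0.25·log₂(0.25/0.0388) = 0.67195
  Q(4)·log₂(Q(4)/P(4)) = 0.25·log₂(0.25/0.0965) = 0.34333

D_KL(Q||P) = -0.18626 - 0.20854 + 0.67195 + 0.34333 = 0.62048 ≈ 0.6205 bits

These are NOT equal (difference: 0.1734 bits). KL divergence is asymmetric: D_KL(P||Q) ≠ D_KL(Q||P) in general.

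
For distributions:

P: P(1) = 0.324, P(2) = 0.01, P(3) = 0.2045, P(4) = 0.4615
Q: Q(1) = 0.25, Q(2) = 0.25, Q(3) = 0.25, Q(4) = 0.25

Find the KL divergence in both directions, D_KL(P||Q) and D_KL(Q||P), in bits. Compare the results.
D_KL(P||Q) = 0.4236 bits, D_KL(Q||P) = 0.9188 bits. D_KL(Q||P) is larger than D_KL(P||Q) by 0.4952 bits; the two directions differ.

D_KL(P||Q) = Σ P(x) log₂(P(x)/Q(x))

Computing term by term:
  P(1)·log₂(P(1)/Q(1)) = 0.324·log₂(0.324/0.25) = 0.12120
  P(2)·log₂(P(2)/Q(2)) = 0.01·log₂(0.01/0.25) = -0.04644
  P(3)·log₂(P(3)/Q(3)) = 0.2045·log₂(0.2045/0.25) = -0.05927
  P(4)·log₂(P(4)/Q(4)) = 0.4615·log₂(0.4615/0.25) = 0.40815

D_KL(P||Q) = 0.12120 - 0.04644 - 0.05927 + 0.40815 = 0.42364 ≈ 0.4236 bits

D_KL(Q||P) = Σ Q(x) log₂(Q(x)/P(x))

Computing term by term:
  Q(1)·log₂(Q(1)/P(1)) = 0.25·log₂(0.25/0.324) = -0.09352
  Q(2)·log₂(Q(2)/P(2)) = 0.25·log₂(0.25/0.01) = 1.16096
  Q(3)·log₂(Q(3)/P(3)) = 0.25·log₂(0.25/0.2045) = 0.07246
  Q(4)·log₂(Q(4)/P(4)) = 0.25·log₂(0.25/0.4615) = -0.22110

D_KL(Q||P) = -0.09352 + 1.16096 + 0.07246 - 0.22110 = 0.91880 ≈ 0.9188 bits

These are NOT equal (difference: 0.4952 bits). KL divergence is asymmetric: D_KL(P||Q) ≠ D_KL(Q||P) in general.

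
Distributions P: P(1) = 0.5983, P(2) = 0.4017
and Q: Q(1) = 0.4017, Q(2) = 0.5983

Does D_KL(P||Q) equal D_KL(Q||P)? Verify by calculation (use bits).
D_KL(P||Q) = 0.1130 bits, D_KL(Q||P) = 0.1130 bits. Yes — for this pair D_KL(P||Q) = D_KL(Q||P).

D_KL(P||Q) = Σ P(x) log₂(P(x)/Q(x))

Computing term by term:
  P(1)·log₂(P(1)/Q(1)) = 0.5983·log₂(0.5983/0.4017) = 0.34387
  P(2)·log₂(P(2)/Q(2)) = 0.4017·log₂(0.4017/0.5983) = -0.23088

D_KL(P||Q) = 0.34387 - 0.23088 = 0.11299 ≈ 0.1130 bits

D_KL(Q||P) = Σ Q(x) log₂(Q(x)/P(x))

Computing term by term:
  Q(1)·log₂(Q(1)/P(1)) = 0.4017·log₂(0.4017/0.5983) = -0.23088
  Q(2)·log₂(Q(2)/P(2)) = 0.5983·log₂(0.5983/0.4017) = 0.34387

D_KL(Q||P) = -0.23088 + 0.34387 = 0.11299 ≈ 0.1130 bits

These ARE equal here. Q is P with outcomes relabeled (Q(1) = P(2), Q(2) = P(1)) by a relabeling that is its own inverse, so the two sums contain exactly the same terms in a different order. This is a special case — KL divergence is not symmetric in general: D_KL(P||Q) ≠ D_KL(Q||P) for most P, Q.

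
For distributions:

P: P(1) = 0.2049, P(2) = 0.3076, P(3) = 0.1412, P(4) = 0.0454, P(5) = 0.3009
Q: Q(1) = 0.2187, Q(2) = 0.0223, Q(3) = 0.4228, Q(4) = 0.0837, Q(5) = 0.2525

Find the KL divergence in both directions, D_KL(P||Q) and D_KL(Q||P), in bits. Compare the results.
D_KL(P||Q) = 0.9579 bits, D_KL(Q||P) = 0.6151 bits. D_KL(P||Q) is larger than D_KL(Q||P) by 0.3428 bits; the two directions differ.

D_KL(P||Q) = Σ P(x) log₂(P(x)/Q(x))

Computing term by term:
  P(1)·log₂(P(1)/Q(1)) = 0.2049·log₂(0.2049/0.2187) = -0.01927
  P(2)·log₂(P(2)/Q(2)) = 0.3076·log₂(0.3076/0.0223) = 1.16456
  P(3)·log₂(P(3)/Q(3)) = 0.1412·log₂(0.1412/0.4228) = -0.22341
  P(4)·log₂(P(4)/Q(4)) = 0.0454·log₂(0.0454/0.0837) = -0.04007
  P(5)·log₂(P(5)/Q(5)) = 0.3009·log₂(0.3009/0.2525) = 0.07613

D_KL(P||Q) = -0.01927 + 1.16456 - 0.22341 - 0.04007 + 0.07613 = 0.95794 ≈ 0.9579 bits

D_KL(Q||P) = Σ Q(x) log₂(Q(x)/P(x))

Computing term by term:
  Q(1)·log₂(Q(1)/P(1)) = 0.2187·log₂(0.2187/0.2049) = 0.02057
  Q(2)·log₂(Q(2)/P(2)) = 0.0223·log₂(0.0223/0.3076) = -0.08443
  Q(3)·log₂(Q(3)/P(3)) = 0.4228·log₂(0.4228/0.1412) = 0.66897
  Q(4)·log₂(Q(4)/P(4)) = 0.0837·log₂(0.0837/0.0454) = 0.07387
  Q(5)·log₂(Q(5)/P(5)) = 0.2525·log₂(0.2525/0.3009) = -0.06388

D_KL(Q||P) = 0.02057 - 0.08443 + 0.66897 + 0.07387 - 0.06388 = 0.61510 ≈ 0.6151 bits

These are NOT equal (difference: 0.3428 bits). KL divergence is asymmetric: D_KL(P||Q) ≠ D_KL(Q||P) in general.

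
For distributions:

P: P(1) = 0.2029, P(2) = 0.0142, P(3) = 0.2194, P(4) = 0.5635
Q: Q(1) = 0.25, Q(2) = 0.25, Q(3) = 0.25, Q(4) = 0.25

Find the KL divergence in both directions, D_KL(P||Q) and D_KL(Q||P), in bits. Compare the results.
D_KL(P||Q) = 0.4995 bits, D_KL(Q||P) = 0.8638 bits. D_KL(Q||P) is larger than D_KL(P||Q) by 0.3643 bits; the two directions differ.

D_KL(P||Q) = Σ P(x) log₂(P(x)/Q(x))

Computing term by term:
  P(1)·log₂(P(1)/Q(1)) = 0.2029·log₂(0.2029/0.25) = -0.06111
  P(2)·log₂(P(2)/Q(2)) = 0.0142·log₂(0.0142/0.25) = -0.05876
  P(3)·log₂(P(3)/Q(3)) = 0.2194·log₂(0.2194/0.25) = -0.04133
  P(4)·log₂(P(4)/Q(4)) = 0.5635·log₂(0.5635/0.25) = 0.66070

D_KL(P||Q) = -0.06111 - 0.05876 - 0.04133 + 0.66070 = 0.49950 ≈ 0.4995 bits

D_KL(Q||P) = Σ Q(x) log₂(Q(x)/P(x))

Computing term by term:
  Q(1)·log₂(Q(1)/P(1)) = 0.25·log₂(0.25/0.2029) = 0.07529
  Q(2)·log₂(Q(2)/P(2)) = 0.25·log₂(0.25/0.0142) = 1.03449
  Q(3)·log₂(Q(3)/P(3)) = 0.25·log₂(0.25/0.2194) = 0.04709
  Q(4)·log₂(Q(4)/P(4)) = 0.25·log₂(0.25/0.5635) = -0.29312

D_KL(Q||P) = 0.07529 + 1.03449 + 0.04709 - 0.29312 = 0.86375 ≈ 0.8638 bits

These are NOT equal (difference: 0.3643 bits). KL divergence is asymmetric: D_KL(P||Q) ≠ D_KL(Q||P) in general.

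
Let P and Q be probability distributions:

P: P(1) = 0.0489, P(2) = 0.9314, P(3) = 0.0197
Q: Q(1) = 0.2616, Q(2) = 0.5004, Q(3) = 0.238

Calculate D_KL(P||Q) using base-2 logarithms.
0.6457 bits

D_KL(P||Q) = Σ P(x) log₂(P(x)/Q(x))

Computing term by term:
  P(1)·log₂(P(1)/Q(1)) = 0.0489·log₂(0.0489/0.2616) = -0.11831
  P(2)·log₂(P(2)/Q(2)) = 0.9314·log₂(0.9314/0.5004) = 0.83483
  P(3)·log₂(P(3)/Q(3)) = 0.0197·log₂(0.0197/0.238) = -0.07082

D_KL(P||Q) = -0.11831 + 0.83483 - 0.07082 = 0.64570 ≈ 0.6457 bits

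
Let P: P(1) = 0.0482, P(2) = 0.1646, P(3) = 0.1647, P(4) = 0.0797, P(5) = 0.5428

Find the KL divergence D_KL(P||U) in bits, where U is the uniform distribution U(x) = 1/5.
0.4847 bits

U(i) = 1/5 for all i

D_KL(P||U) = Σ P(x) log₂(P(x) / (1/5))
           = Σ P(x) log₂(P(x)) + log₂(5)
           = log₂(5) - H(P)

H(P) = -Σ P(x) log₂(P(x)):
  -P(1)·log₂(P(1)) = -(0.0482)·log₂(0.0482) = 0.21087
  -P(2)·log₂(P(2)) = -(0.1646)·log₂(0.1646) = 0.42845
  -P(3)·log₂(P(3)) = -(0.1647)·log₂(0.1647) = 0.42856
  -P(4)·log₂(P(4)) = -(0.0797)·log₂(0.0797) = 0.29085
  -P(5)·log₂(P(5)) = -(0.5428)·log₂(0.5428) = 0.47848
H(P) = 0.21087 + 0.42845 + 0.42856 + 0.29085 + 0.47848 = 1.83721 bits

log₂(5) = 2.32193 bits

D_KL(P||U) = 2.32193 - 1.83721 = 0.48472 ≈ 0.4847 bits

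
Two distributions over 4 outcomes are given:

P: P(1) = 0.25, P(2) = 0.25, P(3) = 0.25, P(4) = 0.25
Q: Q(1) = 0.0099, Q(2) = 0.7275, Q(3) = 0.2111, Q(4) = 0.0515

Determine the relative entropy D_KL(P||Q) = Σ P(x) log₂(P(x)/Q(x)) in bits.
1.4102 bits

D_KL(P||Q) = Σ P(x) log₂(P(x)/Q(x))

Computing term by term:
  P(1)·log₂(P(1)/Q(1)) = 0.25·log₂(0.25/0.0099) = 1.16459
  P(2)·log₂(P(2)/Q(2)) = 0.25·log₂(0.25/0.7275) = -0.38525
  P(3)·log₂(P(3)/Q(3)) = 0.25·log₂(0.25/0.2111) = 0.06100
  P(4)·log₂(P(4)/Q(4)) = 0.25·log₂(0.25/0.0515) = 0.56982

D_KL(P||Q) = 1.16459 - 0.38525 + 0.06100 + 0.56982 = 1.41016 ≈ 1.4102 bits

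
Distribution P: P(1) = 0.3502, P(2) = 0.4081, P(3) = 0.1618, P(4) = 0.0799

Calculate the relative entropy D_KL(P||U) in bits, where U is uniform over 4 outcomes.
0.2258 bits

U(i) = 1/4 for all i

D_KL(P||U) = Σ P(x) log₂(P(x) / (1/4))
           = Σ P(x) log₂(P(x)) + log₂(4)
           = log₂(4) - H(P)

H(P) = -Σ P(x) log₂(P(x)):
  -P(1)·log₂(P(1)) = -(0.3502)·log₂(0.3502) = 0.53011
  -P(2)·log₂(P(2)) = -(0.4081)·log₂(0.4081) = 0.52768
  -P(3)·log₂(P(3)) = -(0.1618)·log₂(0.1618) = 0.42516
  -P(4)·log₂(P(4)) = -(0.0799)·log₂(0.0799) = 0.29129
H(P) = 0.53011 + 0.52768 + 0.42516 + 0.29129 = 1.77424 bits

log₂(4) = 2.00000 bits

D_KL(P||U) = 2.00000 - 1.77424 = 0.22576 ≈ 0.2258 bits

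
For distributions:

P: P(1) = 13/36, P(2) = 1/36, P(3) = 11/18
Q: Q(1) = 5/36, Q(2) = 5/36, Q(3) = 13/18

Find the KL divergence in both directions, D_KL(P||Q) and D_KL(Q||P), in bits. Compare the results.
D_KL(P||Q) = 0.2860 bits, D_KL(Q||P) = 0.3051 bits. D_KL(Q||P) is larger than D_KL(P||Q) by 0.0191 bits; the two directions differ.

D_KL(P||Q) = Σ P(x) log₂(P(x)/Q(x))

Computing term by term:
  P(1)·log₂(P(1)/Q(1)) = (13/36)·log₂((13/36)/(5/36)) = 0.49780
  P(2)·log₂(P(2)/Q(2)) = (1/36)·log₂((1/36)/(5/36)) = -0.06450
  P(3)·log₂(P(3)/Q(3)) = (11/18)·log₂((11/18)/(13/18)) = -0.14728

D_KL(P||Q) = 0.49780 - 0.06450 - 0.14728 = 0.28602 ≈ 0.2860 bits

D_KL(Q||P) = Σ Q(x) log₂(Q(x)/P(x))

Computing term by term:
  Q(1)·log₂(Q(1)/P(1)) = (5/36)·log₂((5/36)/(13/36)) = -0.19146
  Q(2)·log₂(Q(2)/P(2)) = (5/36)·log₂((5/36)/(1/36)) = 0.32249
  Q(3)·log₂(Q(3)/P(3)) = (13/18)·log₂((13/18)/(11/18)) = 0.17406

D_KL(Q||P) = -0.19146 + 0.32249 + 0.17406 = 0.30509 ≈ 0.3051 bits

These are NOT equal (difference: 0.0191 bits). KL divergence is asymmetric: D_KL(P||Q) ≠ D_KL(Q||P) in general.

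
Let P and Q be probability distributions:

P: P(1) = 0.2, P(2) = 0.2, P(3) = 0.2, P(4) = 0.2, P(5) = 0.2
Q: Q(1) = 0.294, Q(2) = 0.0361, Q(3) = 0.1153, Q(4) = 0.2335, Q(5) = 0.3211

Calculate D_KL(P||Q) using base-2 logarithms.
0.3605 bits

D_KL(P||Q) = Σ P(x) log₂(P(x)/Q(x))

Computing term by term:
  P(1)·log₂(P(1)/Q(1)) = 0.2·log₂(0.2/0.294) = -0.11116
  P(2)·log₂(P(2)/Q(2)) = 0.2·log₂(0.2/0.0361) = 0.49399
  P(3)·log₂(P(3)/Q(3)) = 0.2·log₂(0.2/0.1153) = 0.15892
  P(4)·log₂(P(4)/Q(4)) = 0.2·log₂(0.2/0.2335) = -0.04468
  P(5)·log₂(P(5)/Q(5)) = 0.2·log₂(0.2/0.3211) = -0.13660

D_KL(P||Q) = -0.11116 + 0.49399 + 0.15892 - 0.04468 - 0.13660 = 0.36047 ≈ 0.3605 bits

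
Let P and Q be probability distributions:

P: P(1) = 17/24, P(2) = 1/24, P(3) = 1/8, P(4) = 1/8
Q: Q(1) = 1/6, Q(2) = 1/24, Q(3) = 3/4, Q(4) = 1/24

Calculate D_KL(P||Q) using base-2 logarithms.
1.3536 bits

D_KL(P||Q) = Σ P(x) log₂(P(x)/Q(x))

Computing term by term:
  P(1)·log₂(P(1)/Q(1)) = (17/24)·log₂((17/24)/(1/6)) = 1.47862
  P(2)·log₂(P(2)/Q(2)) = (1/24)·log₂((1/24)/(1/24)) = 0.00000
  P(3)·log₂(P(3)/Q(3)) = (1/8)·log₂((1/8)/(3/4)) = -0.32312
  P(4)·log₂(P(4)/Q(4)) = (1/8)·log₂((1/8)/(1/24)) = 0.19812

D_KL(P||Q) = 1.47862 + 0.00000 - 0.32312 + 0.19812 = 1.35362 ≈ 1.3536 bits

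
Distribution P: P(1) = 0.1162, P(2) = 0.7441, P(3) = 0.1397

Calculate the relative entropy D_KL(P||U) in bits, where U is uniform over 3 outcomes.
0.5101 bits

U(i) = 1/3 for all i

D_KL(P||U) = Σ P(x) log₂(P(x) / (1/3))
           = Σ P(x) log₂(P(x)) + log₂(3)
           = log₂(3) - H(P)

H(P) = -Σ P(x) log₂(P(x)):
  -P(1)·log₂(P(1)) = -(0.1162)·log₂(0.1162) = 0.36084
  -P(2)·log₂(P(2)) = -(0.7441)·log₂(0.7441) = 0.31731
  -P(3)·log₂(P(3)) = -(0.1397)·log₂(0.1397) = 0.39669
H(P) = 0.36084 + 0.31731 + 0.39669 = 1.07484 bits

log₂(3) = 1.58496 bits

D_KL(P||U) = 1.58496 - 1.07484 = 0.51012 ≈ 0.5101 bits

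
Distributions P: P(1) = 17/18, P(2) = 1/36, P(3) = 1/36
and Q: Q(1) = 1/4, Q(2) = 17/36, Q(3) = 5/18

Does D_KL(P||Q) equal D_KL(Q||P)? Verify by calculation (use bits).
D_KL(P||Q) = 1.6052 bits, D_KL(Q||P) = 2.3736 bits. No — D_KL(P||Q) ≠ D_KL(Q||P) for this pair.

D_KL(P||Q) = Σ P(x) log₂(P(x)/Q(x))

Computing term by term:
  P(1)·log₂(P(1)/Q(1)) = (17/18)·log₂((17/18)/(1/4)) = 1.81101
  P(2)·log₂(P(2)/Q(2)) = (1/36)·log₂((1/36)/(17/36)) = -0.11354
  P(3)·log₂(P(3)/Q(3)) = (1/36)·log₂((1/36)/(5/18)) = -0.09228

D_KL(P||Q) = 1.81101 - 0.11354 - 0.09228 = 1.60519 ≈ 1.6052 bits

D_KL(Q||P) = Σ Q(x) log₂(Q(x)/P(x))

Computing term by term:
  Q(1)·log₂(Q(1)/P(1)) = (1/4)·log₂((1/4)/(17/18)) = -0.47938
  Q(2)·log₂(Q(2)/P(2)) = (17/36)·log₂((17/36)/(1/36)) = 1.93019
  Q(3)·log₂(Q(3)/P(3)) = (5/18)·log₂((5/18)/(1/36)) = 0.92276

D_KL(Q||P) = -0.47938 + 1.93019 + 0.92276 = 2.37357 ≈ 2.3736 bits

These are NOT equal (difference: 0.7684 bits). KL divergence is asymmetric: D_KL(P||Q) ≠ D_KL(Q||P) in general.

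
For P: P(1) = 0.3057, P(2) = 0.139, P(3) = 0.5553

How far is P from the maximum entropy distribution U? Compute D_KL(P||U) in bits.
0.1953 bits

U(i) = 1/3 for all i

D_KL(P||U) = Σ P(x) log₂(P(x) / (1/3))
           = Σ P(x) log₂(P(x)) + log₂(3)
           = log₂(3) - H(P)

H(P) = -Σ P(x) log₂(P(x)):
  -P(1)·log₂(P(1)) = -(0.3057)·log₂(0.3057) = 0.52269
  -P(2)·log₂(P(2)) = -(0.139)·log₂(0.139) = 0.39571
  -P(3)·log₂(P(3)) = -(0.5553)·log₂(0.5553) = 0.47126
H(P) = 0.52269 + 0.39571 + 0.47126 = 1.38966 bits

log₂(3) = 1.58496 bits

D_KL(P||U) = 1.58496 - 1.38966 = 0.19530 ≈ 0.1953 bits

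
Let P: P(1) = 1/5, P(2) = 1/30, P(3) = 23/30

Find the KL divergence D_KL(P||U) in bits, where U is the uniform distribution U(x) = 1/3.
0.6631 bits

U(i) = 1/3 for all i

D_KL(P||U) = Σ P(x) log₂(P(x) / (1/3))
           = Σ P(x) log₂(P(x)) + log₂(3)
           = log₂(3) - H(P)

H(P) = -Σ P(x) log₂(P(x)):
  -P(1)·log₂(P(1)) = -(1/5)·log₂(1/5) = 0.46439
  -P(2)·log₂(P(2)) = -(1/30)·log₂(1/30) = 0.16356
  -P(3)·log₂(P(3)) = -(23/30)·log₂(23/30) = 0.29389
H(P) = 0.46439 + 0.16356 + 0.29389 = 0.92184 bits

log₂(3) = 1.58496 bits

D_KL(P||U) = 1.58496 - 0.92184 = 0.66312 ≈ 0.6631 bits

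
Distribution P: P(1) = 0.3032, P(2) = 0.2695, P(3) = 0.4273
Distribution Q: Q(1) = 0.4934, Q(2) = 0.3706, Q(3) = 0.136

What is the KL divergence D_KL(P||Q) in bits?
0.3689 bits

D_KL(P||Q) = Σ P(x) log₂(P(x)/Q(x))

Computing term by term:
  P(1)·log₂(P(1)/Q(1)) = 0.3032·log₂(0.3032/0.4934) = -0.21299
  P(2)·log₂(P(2)/Q(2)) = 0.2695·log₂(0.2695/0.3706) = -0.12386
  P(3)·log₂(P(3)/Q(3)) = 0.4273·log₂(0.4273/0.136) = 0.70575

D_KL(P||Q) = -0.21299 - 0.12386 + 0.70575 = 0.36890 ≈ 0.3689 bits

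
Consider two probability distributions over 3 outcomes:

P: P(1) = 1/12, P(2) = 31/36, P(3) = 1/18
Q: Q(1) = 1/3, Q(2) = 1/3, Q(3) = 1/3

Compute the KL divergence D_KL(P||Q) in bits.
0.8688 bits

D_KL(P||Q) = Σ P(x) log₂(P(x)/Q(x))

Computing term by term:
  P(1)·log₂(P(1)/Q(1)) = (1/12)·log₂((1/12)/(1/3)) = -0.16667
  P(2)·log₂(P(2)/Q(2)) = (31/36)·log₂((31/36)/(1/3)) = 1.17906
  P(3)·log₂(P(3)/Q(3)) = (1/18)·log₂((1/18)/(1/3)) = -0.14361

D_KL(P||Q) = -0.16667 + 1.17906 - 0.14361 = 0.86878 ≈ 0.8688 bits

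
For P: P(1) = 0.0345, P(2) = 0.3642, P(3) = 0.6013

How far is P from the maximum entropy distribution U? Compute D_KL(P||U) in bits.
0.4454 bits

U(i) = 1/3 for all i

D_KL(P||U) = Σ P(x) log₂(P(x) / (1/3))
           = Σ P(x) log₂(P(x)) + log₂(3)
           = log₂(3) - H(P)

H(P) = -Σ P(x) log₂(P(x)):
  -P(1)·log₂(P(1)) = -(0.0345)·log₂(0.0345) = 0.16758
  -P(2)·log₂(P(2)) = -(0.3642)·log₂(0.3642) = 0.53071
  -P(3)·log₂(P(3)) = -(0.6013)·log₂(0.6013) = 0.44126
H(P) = 0.16758 + 0.53071 + 0.44126 = 1.13955 bits

log₂(3) = 1.58496 bits

D_KL(P||U) = 1.58496 - 1.13955 = 0.44541 ≈ 0.4454 bits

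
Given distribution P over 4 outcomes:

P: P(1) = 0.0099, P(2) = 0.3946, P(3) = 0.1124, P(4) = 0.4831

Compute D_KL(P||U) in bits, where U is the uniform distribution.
0.5432 bits

U(i) = 1/4 for all i

D_KL(P||U) = Σ P(x) log₂(P(x) / (1/4))
           = Σ P(x) log₂(P(x)) + log₂(4)
           = log₂(4) - H(P)

H(P) = -Σ P(x) log₂(P(x)):
  -P(1)·log₂(P(1)) = -(0.0099)·log₂(0.0099) = 0.06592
  -P(2)·log₂(P(2)) = -(0.3946)·log₂(0.3946) = 0.52937
  -P(3)·log₂(P(3)) = -(0.1124)·log₂(0.1124) = 0.35443
  -P(4)·log₂(P(4)) = -(0.4831)·log₂(0.4831) = 0.50706
H(P) = 0.06592 + 0.52937 + 0.35443 + 0.50706 = 1.45678 bits

log₂(4) = 2.00000 bits

D_KL(P||U) = 2.00000 - 1.45678 = 0.54322 ≈ 0.5432 bits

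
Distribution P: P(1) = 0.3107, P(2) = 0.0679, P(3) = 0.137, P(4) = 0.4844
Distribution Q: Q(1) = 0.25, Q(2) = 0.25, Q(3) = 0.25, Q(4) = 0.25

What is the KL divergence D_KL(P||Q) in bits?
0.3131 bits

D_KL(P||Q) = Σ P(x) log₂(P(x)/Q(x))

Computing term by term:
  P(1)·log₂(P(1)/Q(1)) = 0.3107·log₂(0.3107/0.25) = 0.09743
  P(2)·log₂(P(2)/Q(2)) = 0.0679·log₂(0.0679/0.25) = -0.12768
  P(3)·log₂(P(3)/Q(3)) = 0.137·log₂(0.137/0.25) = -0.11888
  P(4)·log₂(P(4)/Q(4)) = 0.4844·log₂(0.4844/0.25) = 0.46225

D_KL(P||Q) = 0.09743 - 0.12768 - 0.11888 + 0.46225 = 0.31312 ≈ 0.3131 bits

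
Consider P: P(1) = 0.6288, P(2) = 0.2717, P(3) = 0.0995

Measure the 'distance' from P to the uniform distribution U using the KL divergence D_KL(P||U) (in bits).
0.3221 bits

U(i) = 1/3 for all i

D_KL(P||U) = Σ P(x) log₂(P(x) / (1/3))
           = Σ P(x) log₂(P(x)) + log₂(3)
           = log₂(3) - H(P)

H(P) = -Σ P(x) log₂(P(x)):
  -P(1)·log₂(P(1)) = -(0.6288)·log₂(0.6288) = 0.42087
  -P(2)·log₂(P(2)) = -(0.2717)·log₂(0.2717) = 0.51077
  -P(3)·log₂(P(3)) = -(0.0995)·log₂(0.0995) = 0.33125
H(P) = 0.42087 + 0.51077 + 0.33125 = 1.26289 bits

log₂(3) = 1.58496 bits

D_KL(P||U) = 1.58496 - 1.26289 = 0.32207 ≈ 0.3221 bits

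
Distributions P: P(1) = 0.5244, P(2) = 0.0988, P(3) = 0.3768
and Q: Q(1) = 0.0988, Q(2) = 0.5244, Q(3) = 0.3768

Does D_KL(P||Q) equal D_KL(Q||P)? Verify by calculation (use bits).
D_KL(P||Q) = 1.0249 bits, D_KL(Q||P) = 1.0249 bits. Yes — for this pair D_KL(P||Q) = D_KL(Q||P).

D_KL(P||Q) = Σ P(x) log₂(P(x)/Q(x))

Computing term by term:
  P(1)·log₂(P(1)/Q(1)) = 0.5244·log₂(0.5244/0.0988) = 1.26280
  P(2)·log₂(P(2)/Q(2)) = 0.0988·log₂(0.0988/0.5244) = -0.23792
  P(3)·log₂(P(3)/Q(3)) = 0.3768·log₂(0.3768/0.3768) = 0.00000

D_KL(P||Q) = 1.26280 - 0.23792 + 0.00000 = 1.02488 ≈ 1.0249 bits

D_KL(Q||P) = Σ Q(x) log₂(Q(x)/P(x))

Computing term by term:
  Q(1)·log₂(Q(1)/P(1)) = 0.0988·log₂(0.0988/0.5244) = -0.23792
  Q(2)·log₂(Q(2)/P(2)) = 0.5244·log₂(0.5244/0.0988) = 1.26280
  Q(3)·log₂(Q(3)/P(3)) = 0.3768·log₂(0.3768/0.3768) = 0.00000

D_KL(Q||P) = -0.23792 + 1.26280 + 0.00000 = 1.02488 ≈ 1.0249 bits

These ARE equal here. Q is P with outcomes relabeled (Q(1) = P(2), Q(2) = P(1)) by a relabeling that is its own inverse, so the two sums contain exactly the same terms in a different order. This is a special case — KL divergence is not symmetric in general: D_KL(P||Q) ≠ D_KL(Q||P) for most P, Q.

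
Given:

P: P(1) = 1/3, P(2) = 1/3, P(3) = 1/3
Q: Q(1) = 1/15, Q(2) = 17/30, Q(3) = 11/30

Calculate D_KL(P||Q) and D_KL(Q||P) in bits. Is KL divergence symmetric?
D_KL(P||Q) = 0.4730 bits, D_KL(Q||P) = 0.3294 bits. No, KL divergence is not symmetric.

D_KL(P||Q) = Σ P(x) log₂(P(x)/Q(x))

Computing term by term:
  P(1)·log₂(P(1)/Q(1)) = (1/3)·log₂((1/3)/(1/15)) = 0.77398
  P(2)·log₂(P(2)/Q(2)) = (1/3)·log₂((1/3)/(17/30)) = -0.25518
  P(3)·log₂(P(3)/Q(3)) = (1/3)·log₂((1/3)/(11/30)) = -0.04583

D_KL(P||Q) = 0.77398 - 0.25518 - 0.04583 = 0.47297 ≈ 0.4730 bits

D_KL(Q||P) = Σ Q(x) log₂(Q(x)/P(x))

Computing term by term:
  Q(1)·log₂(Q(1)/P(1)) = (1/15)·log₂((1/15)/(1/3)) = -0.15480
  Q(2)·log₂(Q(2)/P(2)) = (17/30)·log₂((17/30)/(1/3)) = 0.43380
  Q(3)·log₂(Q(3)/P(3)) = (11/30)·log₂((11/30)/(1/3)) = 0.05042

D_KL(Q||P) = -0.15480 + 0.43380 + 0.05042 = 0.32942 ≈ 0.3294 bits

These are NOT equal (difference: 0.1436 bits). KL divergence is asymmetric: D_KL(P||Q) ≠ D_KL(Q||P) in general.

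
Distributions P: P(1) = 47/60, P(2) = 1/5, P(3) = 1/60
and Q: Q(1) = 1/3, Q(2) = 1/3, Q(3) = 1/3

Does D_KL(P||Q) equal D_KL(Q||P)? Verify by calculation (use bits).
D_KL(P||Q) = 0.7462 bits, D_KL(Q||P) = 1.2754 bits. No — D_KL(P||Q) ≠ D_KL(Q||P) for this pair.

D_KL(P||Q) = Σ P(x) log₂(P(x)/Q(x))

Computing term by term:
  P(1)·log₂(P(1)/Q(1)) = (47/60)·log₂((47/60)/(1/3)) = 0.96558
  P(2)·log₂(P(2)/Q(2)) = (1/5)·log₂((1/5)/(1/3)) = -0.14739
  P(3)·log₂(P(3)/Q(3)) = (1/60)·log₂((1/60)/(1/3)) = -0.07203

D_KL(P||Q) = 0.96558 - 0.14739 - 0.07203 = 0.74616 ≈ 0.7462 bits

D_KL(Q||P) = Σ Q(x) log₂(Q(x)/P(x))

Computing term by term:
  Q(1)·log₂(Q(1)/P(1)) = (1/3)·log₂((1/3)/(47/60)) = -0.41089
  Q(2)·log₂(Q(2)/P(2)) = (1/3)·log₂((1/3)/(1/5)) = 0.24566
  Q(3)·log₂(Q(3)/P(3)) = (1/3)·log₂((1/3)/(1/60)) = 1.44064

D_KL(Q||P) = -0.41089 + 0.24566 + 1.44064 = 1.27541 ≈ 1.2754 bits

These are NOT equal (difference: 0.5292 bits). KL divergence is asymmetric: D_KL(P||Q) ≠ D_KL(Q||P) in general.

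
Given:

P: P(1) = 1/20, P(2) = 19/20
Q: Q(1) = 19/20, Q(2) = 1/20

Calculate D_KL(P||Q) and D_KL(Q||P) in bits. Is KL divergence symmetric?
D_KL(P||Q) = 3.8231 bits, D_KL(Q||P) = 3.8231 bits. The two values coincide for this particular pair, but no — KL divergence is not symmetric in general.

D_KL(P||Q) = Σ P(x) log₂(P(x)/Q(x))

Computing term by term:
  P(1)·log₂(P(1)/Q(1)) = (1/20)·log₂((1/20)/(19/20)) = -0.21240
  P(2)·log₂(P(2)/Q(2)) = (19/20)·log₂((19/20)/(1/20)) = 4.03553

D_KL(P||Q) = -0.21240 + 4.03553 = 3.82313 ≈ 3.8231 bits

D_KL(Q||P) = Σ Q(x) log₂(Q(x)/P(x))

Computing term by term:
  Q(1)·log₂(Q(1)/P(1)) = (19/20)·log₂((19/20)/(1/20)) = 4.03553
  Q(2)·log₂(Q(2)/P(2)) = (1/20)·log₂((1/20)/(19/20)) = -0.21240

D_KL(Q||P) = 4.03553 - 0.21240 = 3.82313 ≈ 3.8231 bits

These ARE equal here. Q is P with outcomes relabeled (Q(1) = P(2), Q(2) = P(1)) by a relabeling that is its own inverse, so the two sums contain exactly the same terms in a different order. This is a special case — KL divergence is not symmetric in general: D_KL(P||Q) ≠ D_KL(Q||P) for most P, Q.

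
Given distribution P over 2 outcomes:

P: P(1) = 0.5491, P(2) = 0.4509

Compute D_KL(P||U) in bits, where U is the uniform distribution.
0.0070 bits

U(i) = 1/2 for all i

D_KL(P||U) = Σ P(x) log₂(P(x) / (1/2))
           = Σ P(x) log₂(P(x)) + log₂(2)
           = log₂(2) - H(P)

H(P) = -Σ P(x) log₂(P(x)):
  -P(1)·log₂(P(1)) = -(0.5491)·log₂(0.5491) = 0.47489
  -P(2)·log₂(P(2)) = -(0.4509)·log₂(0.4509) = 0.51814
H(P) = 0.47489 + 0.51814 = 0.99303 bits

log₂(2) = 1.00000 bits

D_KL(P||U) = 1.00000 - 0.99303 = 0.00697 ≈ 0.0070 bits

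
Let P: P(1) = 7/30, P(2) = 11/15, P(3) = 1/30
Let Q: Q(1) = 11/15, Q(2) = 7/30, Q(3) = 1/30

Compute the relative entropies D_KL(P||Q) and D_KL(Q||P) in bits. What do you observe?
D_KL(P||Q) = 0.8260 bits, D_KL(Q||P) = 0.8260 bits. The two directions give the same value here, because Q is a self-inverse relabeling of P; in general KL divergence is asymmetric.

D_KL(P||Q) = Σ P(x) log₂(P(x)/Q(x))

Computing term by term:
  P(1)·log₂(P(1)/Q(1)) = (7/30)·log₂((7/30)/(11/15)) = -0.38548
  P(2)·log₂(P(2)/Q(2)) = (11/15)·log₂((11/15)/(7/30)) = 1.21152
  P(3)·log₂(P(3)/Q(3)) = (1/30)·log₂((1/30)/(1/30)) = 0.00000

D_KL(P||Q) = -0.38548 + 1.21152 + 0.00000 = 0.82604 ≈ 0.8260 bits

D_KL(Q||P) = Σ Q(x) log₂(Q(x)/P(x))

Computing term by term:
  Q(1)·log₂(Q(1)/P(1)) = (11/15)·log₂((11/15)/(7/30)) = 1.21152
  Q(2)·log₂(Q(2)/P(2)) = (7/30)·log₂((7/30)/(11/15)) = -0.38548
  Q(3)·log₂(Q(3)/P(3)) = (1/30)·log₂((1/30)/(1/30)) = 0.00000

D_KL(Q||P) = 1.21152 - 0.38548 + 0.00000 = 0.82604 ≈ 0.8260 bits

These ARE equal here. Q is P with outcomes relabeled (Q(1) = P(2), Q(2) = P(1)) by a relabeling that is its own inverse, so the two sums contain exactly the same terms in a different order. This is a special case — KL divergence is not symmetric in general: D_KL(P||Q) ≠ D_KL(Q||P) for most P, Q.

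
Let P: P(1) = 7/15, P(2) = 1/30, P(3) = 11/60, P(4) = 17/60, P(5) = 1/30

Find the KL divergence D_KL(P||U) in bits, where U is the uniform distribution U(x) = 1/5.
0.5175 bits

U(i) = 1/5 for all i

D_KL(P||U) = Σ P(x) log₂(P(x) / (1/5))
           = Σ P(x) log₂(P(x)) + log₂(5)
           = log₂(5) - H(P)

H(P) = -Σ P(x) log₂(P(x)):
  -P(1)·log₂(P(1)) = -(7/15)·log₂(7/15) = 0.51312
  -P(2)·log₂(P(2)) = -(1/30)·log₂(1/30) = 0.16356
  -P(3)·log₂(P(3)) = -(11/60)·log₂(11/60) = 0.44870
  -P(4)·log₂(P(4)) = -(17/60)·log₂(17/60) = 0.51550
  -P(5)·log₂(P(5)) = -(1/30)·log₂(1/30) = 0.16356
H(P) = 0.51312 + 0.16356 + 0.44870 + 0.51550 + 0.16356 = 1.80444 bits

log₂(5) = 2.32193 bits

D_KL(P||U) = 2.32193 - 1.80444 = 0.51749 ≈ 0.5175 bits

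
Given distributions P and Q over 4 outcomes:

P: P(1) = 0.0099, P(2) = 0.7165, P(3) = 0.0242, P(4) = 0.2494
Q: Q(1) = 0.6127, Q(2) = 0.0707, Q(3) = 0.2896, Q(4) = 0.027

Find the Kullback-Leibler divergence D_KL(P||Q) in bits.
3.0483 bits

D_KL(P||Q) = Σ P(x) log₂(P(x)/Q(x))

Computing term by term:
  P(1)·log₂(P(1)/Q(1)) = 0.0099·log₂(0.0099/0.6127) = -0.05892
  P(2)·log₂(P(2)/Q(2)) = 0.7165·log₂(0.7165/0.0707) = 2.39396
  P(3)·log₂(P(3)/Q(3)) = 0.0242·log₂(0.0242/0.2896) = -0.08666
  P(4)·log₂(P(4)/Q(4)) = 0.2494·log₂(0.2494/0.027) = 0.79993

D_KL(P||Q) = -0.05892 + 2.39396 - 0.08666 + 0.79993 = 3.04831 ≈ 3.0483 bits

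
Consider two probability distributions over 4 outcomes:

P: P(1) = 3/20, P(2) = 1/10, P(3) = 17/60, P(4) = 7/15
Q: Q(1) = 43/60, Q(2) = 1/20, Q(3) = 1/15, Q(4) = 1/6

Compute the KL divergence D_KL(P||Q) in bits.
1.0462 bits

D_KL(P||Q) = Σ P(x) log₂(P(x)/Q(x))

Computing term by term:
  P(1)·log₂(P(1)/Q(1)) = (3/20)·log₂((3/20)/(43/60)) = -0.33845
  P(2)·log₂(P(2)/Q(2)) = (1/10)·log₂((1/10)/(1/20)) = 0.10000
  P(3)·log₂(P(3)/Q(3)) = (17/60)·log₂((17/60)/(1/15)) = 0.59145
  P(4)·log₂(P(4)/Q(4)) = (7/15)·log₂((7/15)/(1/6)) = 0.69320

D_KL(P||Q) = -0.33845 + 0.10000 + 0.59145 + 0.69320 = 1.04620 ≈ 1.0462 bits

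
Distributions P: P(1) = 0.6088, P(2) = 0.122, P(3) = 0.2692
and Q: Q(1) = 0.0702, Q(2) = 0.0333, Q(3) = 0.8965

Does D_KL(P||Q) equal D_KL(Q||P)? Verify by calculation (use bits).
D_KL(P||Q) = 1.6586 bits, D_KL(Q||P) = 1.2748 bits. No — D_KL(P||Q) ≠ D_KL(Q||P) for this pair.

D_KL(P||Q) = Σ P(x) log₂(P(x)/Q(x))

Computing term by term:
  P(1)·log₂(P(1)/Q(1)) = 0.6088·log₂(0.6088/0.0702) = 1.89728
  P(2)·log₂(P(2)/Q(2)) = 0.122·log₂(0.122/0.0333) = 0.22854
  P(3)·log₂(P(3)/Q(3)) = 0.2692·log₂(0.2692/0.8965) = -0.46723

D_KL(P||Q) = 1.89728 + 0.22854 - 0.46723 = 1.65859 ≈ 1.6586 bits

D_KL(Q||P) = Σ Q(x) log₂(Q(x)/P(x))

Computing term by term:
  Q(1)·log₂(Q(1)/P(1)) = 0.0702·log₂(0.0702/0.6088) = -0.21877
  Q(2)·log₂(Q(2)/P(2)) = 0.0333·log₂(0.0333/0.122) = -0.06238
  Q(3)·log₂(Q(3)/P(3)) = 0.8965·log₂(0.8965/0.2692) = 1.55599

D_KL(Q||P) = -0.21877 - 0.06238 + 1.55599 = 1.27484 ≈ 1.2748 bits

These are NOT equal (difference: 0.3838 bits). KL divergence is asymmetric: D_KL(P||Q) ≠ D_KL(Q||P) in general.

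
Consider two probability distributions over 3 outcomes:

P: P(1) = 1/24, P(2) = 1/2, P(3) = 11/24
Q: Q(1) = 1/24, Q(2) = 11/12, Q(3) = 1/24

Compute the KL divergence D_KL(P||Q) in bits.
1.1483 bits

D_KL(P||Q) = Σ P(x) log₂(P(x)/Q(x))

Computing term by term:
  P(1)·log₂(P(1)/Q(1)) = (1/24)·log₂((1/24)/(1/24)) = 0.00000
  P(2)·log₂(P(2)/Q(2)) = (1/2)·log₂((1/2)/(11/12)) = -0.43723
  P(3)·log₂(P(3)/Q(3)) = (11/24)·log₂((11/24)/(1/24)) = 1.58557

D_KL(P||Q) = 0.00000 - 0.43723 + 1.58557 = 1.14834 ≈ 1.1483 bits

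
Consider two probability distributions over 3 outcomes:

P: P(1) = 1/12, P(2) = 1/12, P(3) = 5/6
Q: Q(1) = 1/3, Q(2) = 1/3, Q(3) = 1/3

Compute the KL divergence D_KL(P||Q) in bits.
0.7683 bits

D_KL(P||Q) = Σ P(x) log₂(P(x)/Q(x))

Computing term by term:
  P(1)·log₂(P(1)/Q(1)) = (1/12)·log₂((1/12)/(1/3)) = -0.16667
  P(2)·log₂(P(2)/Q(2)) = (1/12)·log₂((1/12)/(1/3)) = -0.16667
  P(3)·log₂(P(3)/Q(3)) = (5/6)·log₂((5/6)/(1/3)) = 1.10161

D_KL(P||Q) = -0.16667 - 0.16667 + 1.10161 = 0.76827 ≈ 0.7683 bits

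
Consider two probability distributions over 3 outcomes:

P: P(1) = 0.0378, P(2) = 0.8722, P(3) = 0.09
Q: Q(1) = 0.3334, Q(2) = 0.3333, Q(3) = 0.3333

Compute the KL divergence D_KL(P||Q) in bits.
0.9218 bits

D_KL(P||Q) = Σ P(x) log₂(P(x)/Q(x))

Computing term by term:
  P(1)·log₂(P(1)/Q(1)) = 0.0378·log₂(0.0378/0.3334) = -0.11872
  P(2)·log₂(P(2)/Q(2)) = 0.8722·log₂(0.8722/0.3333) = 1.21047
  P(3)·log₂(P(3)/Q(3)) = 0.09·log₂(0.09/0.3333) = -0.16999

D_KL(P||Q) = -0.11872 + 1.21047 - 0.16999 = 0.92176 ≈ 0.9218 bits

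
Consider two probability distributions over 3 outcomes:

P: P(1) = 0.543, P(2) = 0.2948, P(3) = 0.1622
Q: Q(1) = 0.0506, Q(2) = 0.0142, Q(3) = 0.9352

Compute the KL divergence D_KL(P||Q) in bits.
2.7391 bits

D_KL(P||Q) = Σ P(x) log₂(P(x)/Q(x))

Computing term by term:
  P(1)·log₂(P(1)/Q(1)) = 0.543·log₂(0.543/0.0506) = 1.85909
  P(2)·log₂(P(2)/Q(2)) = 0.2948·log₂(0.2948/0.0142) = 1.28998
  P(3)·log₂(P(3)/Q(3)) = 0.1622·log₂(0.1622/0.9352) = -0.40996

D_KL(P||Q) = 1.85909 + 1.28998 - 0.40996 = 2.73911 ≈ 2.7391 bits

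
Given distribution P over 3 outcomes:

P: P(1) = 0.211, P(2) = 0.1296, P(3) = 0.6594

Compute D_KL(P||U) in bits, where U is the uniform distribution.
0.3331 bits

U(i) = 1/3 for all i

D_KL(P||U) = Σ P(x) log₂(P(x) / (1/3))
           = Σ P(x) log₂(P(x)) + log₂(3)
           = log₂(3) - H(P)

H(P) = -Σ P(x) log₂(P(x)):
  -P(1)·log₂(P(1)) = -(0.211)·log₂(0.211) = 0.47363
  -P(2)·log₂(P(2)) = -(0.1296)·log₂(0.1296) = 0.38204
  -P(3)·log₂(P(3)) = -(0.6594)·log₂(0.6594) = 0.39615
H(P) = 0.47363 + 0.38204 + 0.39615 = 1.25182 bits

log₂(3) = 1.58496 bits

D_KL(P||U) = 1.58496 - 1.25182 = 0.33314 ≈ 0.3331 bits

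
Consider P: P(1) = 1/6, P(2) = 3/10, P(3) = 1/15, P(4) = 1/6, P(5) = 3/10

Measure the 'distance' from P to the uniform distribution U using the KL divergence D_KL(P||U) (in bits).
0.1576 bits

U(i) = 1/5 for all i

D_KL(P||U) = Σ P(x) log₂(P(x) / (1/5))
           = Σ P(x) log₂(P(x)) + log₂(5)
           = log₂(5) - H(P)

H(P) = -Σ P(x) log₂(P(x)):
  -P(1)·log₂(P(1)) = -(1/6)·log₂(1/6) = 0.43083
  -P(2)·log₂(P(2)) = -(3/10)·log₂(3/10) = 0.52109
  -P(3)·log₂(P(3)) = -(1/15)·log₂(1/15) = 0.26046
  -P(4)·log₂(P(4)) = -(1/6)·log₂(1/6) = 0.43083
  -P(5)·log₂(P(5)) = -(3/10)·log₂(3/10) = 0.52109
H(P) = 0.43083 + 0.52109 + 0.26046 + 0.43083 + 0.52109 = 2.16430 bits

log₂(5) = 2.32193 bits

D_KL(P||U) = 2.32193 - 2.16430 = 0.15763 ≈ 0.1576 bits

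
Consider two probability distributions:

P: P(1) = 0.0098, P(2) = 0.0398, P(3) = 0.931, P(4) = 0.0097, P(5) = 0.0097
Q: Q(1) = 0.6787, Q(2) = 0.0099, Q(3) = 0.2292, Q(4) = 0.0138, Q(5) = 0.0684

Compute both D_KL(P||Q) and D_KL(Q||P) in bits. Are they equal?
D_KL(P||Q) = 1.8704 bits, D_KL(Q||P) = 3.8659 bits. No, they are not equal.

D_KL(P||Q) = Σ P(x) log₂(P(x)/Q(x))

Computing term by term:
  P(1)·log₂(P(1)/Q(1)) = 0.0098·log₂(0.0098/0.6787) = -0.05992
  P(2)·log₂(P(2)/Q(2)) = 0.0398·log₂(0.0398/0.0099) = 0.07989
  P(3)·log₂(P(3)/Q(3)) = 0.931·log₂(0.931/0.2292) = 1.88264
  P(4)·log₂(P(4)/Q(4)) = 0.0097·log₂(0.0097/0.0138) = -0.00493
  P(5)·log₂(P(5)/Q(5)) = 0.0097·log₂(0.0097/0.0684) = -0.02733

D_KL(P||Q) = -0.05992 + 0.07989 + 1.88264 - 0.00493 - 0.02733 = 1.87035 ≈ 1.8704 bits

D_KL(Q||P) = Σ Q(x) log₂(Q(x)/P(x))

Computing term by term:
  Q(1)·log₂(Q(1)/P(1)) = 0.6787·log₂(0.6787/0.0098) = 4.14947
  Q(2)·log₂(Q(2)/P(2)) = 0.0099·log₂(0.0099/0.0398) = -0.01987
  Q(3)·log₂(Q(3)/P(3)) = 0.2292·log₂(0.2292/0.931) = -0.46348
  Q(4)·log₂(Q(4)/P(4)) = 0.0138·log₂(0.0138/0.0097) = 0.00702
  Q(5)·log₂(Q(5)/P(5)) = 0.0684·log₂(0.0684/0.0097) = 0.19275

D_KL(Q||P) = 4.14947 - 0.01987 - 0.46348 + 0.00702 + 0.19275 = 3.86589 ≈ 3.8659 bits

These are NOT equal (difference: 1.9955 bits). KL divergence is asymmetric: D_KL(P||Q) ≠ D_KL(Q||P) in general.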